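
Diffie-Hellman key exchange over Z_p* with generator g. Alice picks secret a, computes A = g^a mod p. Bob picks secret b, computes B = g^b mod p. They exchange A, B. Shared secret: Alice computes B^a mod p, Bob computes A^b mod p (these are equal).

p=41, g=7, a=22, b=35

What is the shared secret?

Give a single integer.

Answer: 9

Derivation:
A = 7^22 mod 41  (bits of 22 = 10110)
  bit 0 = 1: r = r^2 * 7 mod 41 = 1^2 * 7 = 1*7 = 7
  bit 1 = 0: r = r^2 mod 41 = 7^2 = 8
  bit 2 = 1: r = r^2 * 7 mod 41 = 8^2 * 7 = 23*7 = 38
  bit 3 = 1: r = r^2 * 7 mod 41 = 38^2 * 7 = 9*7 = 22
  bit 4 = 0: r = r^2 mod 41 = 22^2 = 33
  -> A = 33
B = 7^35 mod 41  (bits of 35 = 100011)
  bit 0 = 1: r = r^2 * 7 mod 41 = 1^2 * 7 = 1*7 = 7
  bit 1 = 0: r = r^2 mod 41 = 7^2 = 8
  bit 2 = 0: r = r^2 mod 41 = 8^2 = 23
  bit 3 = 0: r = r^2 mod 41 = 23^2 = 37
  bit 4 = 1: r = r^2 * 7 mod 41 = 37^2 * 7 = 16*7 = 30
  bit 5 = 1: r = r^2 * 7 mod 41 = 30^2 * 7 = 39*7 = 27
  -> B = 27
s = B^a = 27^22 mod 41  (bits of 22 = 10110)
  bit 0 = 1: r = r^2 * 27 mod 41 = 1^2 * 27 = 1*27 = 27
  bit 1 = 0: r = r^2 mod 41 = 27^2 = 32
  bit 2 = 1: r = r^2 * 27 mod 41 = 32^2 * 27 = 40*27 = 14
  bit 3 = 1: r = r^2 * 27 mod 41 = 14^2 * 27 = 32*27 = 3
  bit 4 = 0: r = r^2 mod 41 = 3^2 = 9
  -> s = B^a = 9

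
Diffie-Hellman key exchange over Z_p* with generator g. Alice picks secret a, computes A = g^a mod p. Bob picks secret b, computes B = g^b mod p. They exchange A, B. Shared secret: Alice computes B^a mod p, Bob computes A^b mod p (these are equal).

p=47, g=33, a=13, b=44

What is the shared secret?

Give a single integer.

A = 33^13 mod 47  (bits of 13 = 1101)
  bit 0 = 1: r = r^2 * 33 mod 47 = 1^2 * 33 = 1*33 = 33
  bit 1 = 1: r = r^2 * 33 mod 47 = 33^2 * 33 = 8*33 = 29
  bit 2 = 0: r = r^2 mod 47 = 29^2 = 42
  bit 3 = 1: r = r^2 * 33 mod 47 = 42^2 * 33 = 25*33 = 26
  -> A = 26
B = 33^44 mod 47  (bits of 44 = 101100)
  bit 0 = 1: r = r^2 * 33 mod 47 = 1^2 * 33 = 1*33 = 33
  bit 1 = 0: r = r^2 mod 47 = 33^2 = 8
  bit 2 = 1: r = r^2 * 33 mod 47 = 8^2 * 33 = 17*33 = 44
  bit 3 = 1: r = r^2 * 33 mod 47 = 44^2 * 33 = 9*33 = 15
  bit 4 = 0: r = r^2 mod 47 = 15^2 = 37
  bit 5 = 0: r = r^2 mod 47 = 37^2 = 6
  -> B = 6
s = B^a = 6^13 mod 47  (bits of 13 = 1101)
  bit 0 = 1: r = r^2 * 6 mod 47 = 1^2 * 6 = 1*6 = 6
  bit 1 = 1: r = r^2 * 6 mod 47 = 6^2 * 6 = 36*6 = 28
  bit 2 = 0: r = r^2 mod 47 = 28^2 = 32
  bit 3 = 1: r = r^2 * 6 mod 47 = 32^2 * 6 = 37*6 = 34
  -> s = B^a = 34

Answer: 34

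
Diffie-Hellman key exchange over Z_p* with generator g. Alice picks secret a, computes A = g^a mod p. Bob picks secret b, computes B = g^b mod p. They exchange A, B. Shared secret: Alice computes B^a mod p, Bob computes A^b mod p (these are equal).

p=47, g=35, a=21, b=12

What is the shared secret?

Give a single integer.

A = 35^21 mod 47  (bits of 21 = 10101)
  bit 0 = 1: r = r^2 * 35 mod 47 = 1^2 * 35 = 1*35 = 35
  bit 1 = 0: r = r^2 mod 47 = 35^2 = 3
  bit 2 = 1: r = r^2 * 35 mod 47 = 3^2 * 35 = 9*35 = 33
  bit 3 = 0: r = r^2 mod 47 = 33^2 = 8
  bit 4 = 1: r = r^2 * 35 mod 47 = 8^2 * 35 = 17*35 = 31
  -> A = 31
B = 35^12 mod 47  (bits of 12 = 1100)
  bit 0 = 1: r = r^2 * 35 mod 47 = 1^2 * 35 = 1*35 = 35
  bit 1 = 1: r = r^2 * 35 mod 47 = 35^2 * 35 = 3*35 = 11
  bit 2 = 0: r = r^2 mod 47 = 11^2 = 27
  bit 3 = 0: r = r^2 mod 47 = 27^2 = 24
  -> B = 24
s = B^a = 24^21 mod 47  (bits of 21 = 10101)
  bit 0 = 1: r = r^2 * 24 mod 47 = 1^2 * 24 = 1*24 = 24
  bit 1 = 0: r = r^2 mod 47 = 24^2 = 12
  bit 2 = 1: r = r^2 * 24 mod 47 = 12^2 * 24 = 3*24 = 25
  bit 3 = 0: r = r^2 mod 47 = 25^2 = 14
  bit 4 = 1: r = r^2 * 24 mod 47 = 14^2 * 24 = 8*24 = 4
  -> s = B^a = 4

Answer: 4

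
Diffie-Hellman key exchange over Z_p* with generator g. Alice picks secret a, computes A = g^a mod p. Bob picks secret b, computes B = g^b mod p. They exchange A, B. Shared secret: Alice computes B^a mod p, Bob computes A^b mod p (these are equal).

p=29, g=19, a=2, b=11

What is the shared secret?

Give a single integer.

Answer: 4

Derivation:
A = 19^2 mod 29  (bits of 2 = 10)
  bit 0 = 1: r = r^2 * 19 mod 29 = 1^2 * 19 = 1*19 = 19
  bit 1 = 0: r = r^2 mod 29 = 19^2 = 13
  -> A = 13
B = 19^11 mod 29  (bits of 11 = 1011)
  bit 0 = 1: r = r^2 * 19 mod 29 = 1^2 * 19 = 1*19 = 19
  bit 1 = 0: r = r^2 mod 29 = 19^2 = 13
  bit 2 = 1: r = r^2 * 19 mod 29 = 13^2 * 19 = 24*19 = 21
  bit 3 = 1: r = r^2 * 19 mod 29 = 21^2 * 19 = 6*19 = 27
  -> B = 27
s = B^a = 27^2 mod 29  (bits of 2 = 10)
  bit 0 = 1: r = r^2 * 27 mod 29 = 1^2 * 27 = 1*27 = 27
  bit 1 = 0: r = r^2 mod 29 = 27^2 = 4
  -> s = B^a = 4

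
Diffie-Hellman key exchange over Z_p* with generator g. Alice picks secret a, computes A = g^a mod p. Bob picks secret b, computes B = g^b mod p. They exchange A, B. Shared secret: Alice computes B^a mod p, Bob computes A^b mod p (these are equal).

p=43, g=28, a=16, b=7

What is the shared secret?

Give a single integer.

A = 28^16 mod 43  (bits of 16 = 10000)
  bit 0 = 1: r = r^2 * 28 mod 43 = 1^2 * 28 = 1*28 = 28
  bit 1 = 0: r = r^2 mod 43 = 28^2 = 10
  bit 2 = 0: r = r^2 mod 43 = 10^2 = 14
  bit 3 = 0: r = r^2 mod 43 = 14^2 = 24
  bit 4 = 0: r = r^2 mod 43 = 24^2 = 17
  -> A = 17
B = 28^7 mod 43  (bits of 7 = 111)
  bit 0 = 1: r = r^2 * 28 mod 43 = 1^2 * 28 = 1*28 = 28
  bit 1 = 1: r = r^2 * 28 mod 43 = 28^2 * 28 = 10*28 = 22
  bit 2 = 1: r = r^2 * 28 mod 43 = 22^2 * 28 = 11*28 = 7
  -> B = 7
s = B^a = 7^16 mod 43  (bits of 16 = 10000)
  bit 0 = 1: r = r^2 * 7 mod 43 = 1^2 * 7 = 1*7 = 7
  bit 1 = 0: r = r^2 mod 43 = 7^2 = 6
  bit 2 = 0: r = r^2 mod 43 = 6^2 = 36
  bit 3 = 0: r = r^2 mod 43 = 36^2 = 6
  bit 4 = 0: r = r^2 mod 43 = 6^2 = 36
  -> s = B^a = 36

Answer: 36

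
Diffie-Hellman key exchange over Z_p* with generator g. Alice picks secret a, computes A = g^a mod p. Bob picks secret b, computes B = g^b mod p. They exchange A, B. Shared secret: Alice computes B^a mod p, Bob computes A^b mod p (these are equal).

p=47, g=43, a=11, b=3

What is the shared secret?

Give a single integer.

Answer: 41

Derivation:
A = 43^11 mod 47  (bits of 11 = 1011)
  bit 0 = 1: r = r^2 * 43 mod 47 = 1^2 * 43 = 1*43 = 43
  bit 1 = 0: r = r^2 mod 47 = 43^2 = 16
  bit 2 = 1: r = r^2 * 43 mod 47 = 16^2 * 43 = 21*43 = 10
  bit 3 = 1: r = r^2 * 43 mod 47 = 10^2 * 43 = 6*43 = 23
  -> A = 23
B = 43^3 mod 47  (bits of 3 = 11)
  bit 0 = 1: r = r^2 * 43 mod 47 = 1^2 * 43 = 1*43 = 43
  bit 1 = 1: r = r^2 * 43 mod 47 = 43^2 * 43 = 16*43 = 30
  -> B = 30
s = B^a = 30^11 mod 47  (bits of 11 = 1011)
  bit 0 = 1: r = r^2 * 30 mod 47 = 1^2 * 30 = 1*30 = 30
  bit 1 = 0: r = r^2 mod 47 = 30^2 = 7
  bit 2 = 1: r = r^2 * 30 mod 47 = 7^2 * 30 = 2*30 = 13
  bit 3 = 1: r = r^2 * 30 mod 47 = 13^2 * 30 = 28*30 = 41
  -> s = B^a = 41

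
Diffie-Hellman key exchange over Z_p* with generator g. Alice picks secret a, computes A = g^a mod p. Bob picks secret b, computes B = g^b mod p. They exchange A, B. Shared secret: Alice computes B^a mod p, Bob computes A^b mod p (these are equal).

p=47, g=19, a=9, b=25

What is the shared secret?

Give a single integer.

A = 19^9 mod 47  (bits of 9 = 1001)
  bit 0 = 1: r = r^2 * 19 mod 47 = 1^2 * 19 = 1*19 = 19
  bit 1 = 0: r = r^2 mod 47 = 19^2 = 32
  bit 2 = 0: r = r^2 mod 47 = 32^2 = 37
  bit 3 = 1: r = r^2 * 19 mod 47 = 37^2 * 19 = 6*19 = 20
  -> A = 20
B = 19^25 mod 47  (bits of 25 = 11001)
  bit 0 = 1: r = r^2 * 19 mod 47 = 1^2 * 19 = 1*19 = 19
  bit 1 = 1: r = r^2 * 19 mod 47 = 19^2 * 19 = 32*19 = 44
  bit 2 = 0: r = r^2 mod 47 = 44^2 = 9
  bit 3 = 0: r = r^2 mod 47 = 9^2 = 34
  bit 4 = 1: r = r^2 * 19 mod 47 = 34^2 * 19 = 28*19 = 15
  -> B = 15
s = B^a = 15^9 mod 47  (bits of 9 = 1001)
  bit 0 = 1: r = r^2 * 15 mod 47 = 1^2 * 15 = 1*15 = 15
  bit 1 = 0: r = r^2 mod 47 = 15^2 = 37
  bit 2 = 0: r = r^2 mod 47 = 37^2 = 6
  bit 3 = 1: r = r^2 * 15 mod 47 = 6^2 * 15 = 36*15 = 23
  -> s = B^a = 23

Answer: 23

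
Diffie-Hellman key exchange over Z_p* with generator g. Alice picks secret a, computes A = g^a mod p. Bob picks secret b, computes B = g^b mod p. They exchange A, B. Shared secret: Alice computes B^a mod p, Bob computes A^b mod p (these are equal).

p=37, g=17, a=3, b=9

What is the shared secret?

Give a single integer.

Answer: 31

Derivation:
A = 17^3 mod 37  (bits of 3 = 11)
  bit 0 = 1: r = r^2 * 17 mod 37 = 1^2 * 17 = 1*17 = 17
  bit 1 = 1: r = r^2 * 17 mod 37 = 17^2 * 17 = 30*17 = 29
  -> A = 29
B = 17^9 mod 37  (bits of 9 = 1001)
  bit 0 = 1: r = r^2 * 17 mod 37 = 1^2 * 17 = 1*17 = 17
  bit 1 = 0: r = r^2 mod 37 = 17^2 = 30
  bit 2 = 0: r = r^2 mod 37 = 30^2 = 12
  bit 3 = 1: r = r^2 * 17 mod 37 = 12^2 * 17 = 33*17 = 6
  -> B = 6
s = B^a = 6^3 mod 37  (bits of 3 = 11)
  bit 0 = 1: r = r^2 * 6 mod 37 = 1^2 * 6 = 1*6 = 6
  bit 1 = 1: r = r^2 * 6 mod 37 = 6^2 * 6 = 36*6 = 31
  -> s = B^a = 31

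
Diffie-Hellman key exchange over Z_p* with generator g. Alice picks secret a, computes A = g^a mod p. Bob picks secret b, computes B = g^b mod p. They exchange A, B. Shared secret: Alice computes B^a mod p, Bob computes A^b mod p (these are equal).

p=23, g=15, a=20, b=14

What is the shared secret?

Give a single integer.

Answer: 16

Derivation:
A = 15^20 mod 23  (bits of 20 = 10100)
  bit 0 = 1: r = r^2 * 15 mod 23 = 1^2 * 15 = 1*15 = 15
  bit 1 = 0: r = r^2 mod 23 = 15^2 = 18
  bit 2 = 1: r = r^2 * 15 mod 23 = 18^2 * 15 = 2*15 = 7
  bit 3 = 0: r = r^2 mod 23 = 7^2 = 3
  bit 4 = 0: r = r^2 mod 23 = 3^2 = 9
  -> A = 9
B = 15^14 mod 23  (bits of 14 = 1110)
  bit 0 = 1: r = r^2 * 15 mod 23 = 1^2 * 15 = 1*15 = 15
  bit 1 = 1: r = r^2 * 15 mod 23 = 15^2 * 15 = 18*15 = 17
  bit 2 = 1: r = r^2 * 15 mod 23 = 17^2 * 15 = 13*15 = 11
  bit 3 = 0: r = r^2 mod 23 = 11^2 = 6
  -> B = 6
s = B^a = 6^20 mod 23  (bits of 20 = 10100)
  bit 0 = 1: r = r^2 * 6 mod 23 = 1^2 * 6 = 1*6 = 6
  bit 1 = 0: r = r^2 mod 23 = 6^2 = 13
  bit 2 = 1: r = r^2 * 6 mod 23 = 13^2 * 6 = 8*6 = 2
  bit 3 = 0: r = r^2 mod 23 = 2^2 = 4
  bit 4 = 0: r = r^2 mod 23 = 4^2 = 16
  -> s = B^a = 16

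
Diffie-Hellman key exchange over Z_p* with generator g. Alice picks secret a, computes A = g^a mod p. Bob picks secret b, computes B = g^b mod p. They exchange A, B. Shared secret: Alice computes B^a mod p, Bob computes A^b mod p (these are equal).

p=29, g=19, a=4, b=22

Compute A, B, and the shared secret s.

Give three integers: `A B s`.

Answer: 24 4 24

Derivation:
A = 19^4 mod 29  (bits of 4 = 100)
  bit 0 = 1: r = r^2 * 19 mod 29 = 1^2 * 19 = 1*19 = 19
  bit 1 = 0: r = r^2 mod 29 = 19^2 = 13
  bit 2 = 0: r = r^2 mod 29 = 13^2 = 24
  -> A = 24
B = 19^22 mod 29  (bits of 22 = 10110)
  bit 0 = 1: r = r^2 * 19 mod 29 = 1^2 * 19 = 1*19 = 19
  bit 1 = 0: r = r^2 mod 29 = 19^2 = 13
  bit 2 = 1: r = r^2 * 19 mod 29 = 13^2 * 19 = 24*19 = 21
  bit 3 = 1: r = r^2 * 19 mod 29 = 21^2 * 19 = 6*19 = 27
  bit 4 = 0: r = r^2 mod 29 = 27^2 = 4
  -> B = 4
s = B^a = 4^4 mod 29  (bits of 4 = 100)
  bit 0 = 1: r = r^2 * 4 mod 29 = 1^2 * 4 = 1*4 = 4
  bit 1 = 0: r = r^2 mod 29 = 4^2 = 16
  bit 2 = 0: r = r^2 mod 29 = 16^2 = 24
  -> s = B^a = 24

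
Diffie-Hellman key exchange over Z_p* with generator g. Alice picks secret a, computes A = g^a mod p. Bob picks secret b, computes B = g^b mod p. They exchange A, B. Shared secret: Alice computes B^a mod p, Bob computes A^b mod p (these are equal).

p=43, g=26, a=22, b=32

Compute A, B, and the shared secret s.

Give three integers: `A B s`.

Answer: 17 24 24

Derivation:
A = 26^22 mod 43  (bits of 22 = 10110)
  bit 0 = 1: r = r^2 * 26 mod 43 = 1^2 * 26 = 1*26 = 26
  bit 1 = 0: r = r^2 mod 43 = 26^2 = 31
  bit 2 = 1: r = r^2 * 26 mod 43 = 31^2 * 26 = 15*26 = 3
  bit 3 = 1: r = r^2 * 26 mod 43 = 3^2 * 26 = 9*26 = 19
  bit 4 = 0: r = r^2 mod 43 = 19^2 = 17
  -> A = 17
B = 26^32 mod 43  (bits of 32 = 100000)
  bit 0 = 1: r = r^2 * 26 mod 43 = 1^2 * 26 = 1*26 = 26
  bit 1 = 0: r = r^2 mod 43 = 26^2 = 31
  bit 2 = 0: r = r^2 mod 43 = 31^2 = 15
  bit 3 = 0: r = r^2 mod 43 = 15^2 = 10
  bit 4 = 0: r = r^2 mod 43 = 10^2 = 14
  bit 5 = 0: r = r^2 mod 43 = 14^2 = 24
  -> B = 24
s = B^a = 24^22 mod 43  (bits of 22 = 10110)
  bit 0 = 1: r = r^2 * 24 mod 43 = 1^2 * 24 = 1*24 = 24
  bit 1 = 0: r = r^2 mod 43 = 24^2 = 17
  bit 2 = 1: r = r^2 * 24 mod 43 = 17^2 * 24 = 31*24 = 13
  bit 3 = 1: r = r^2 * 24 mod 43 = 13^2 * 24 = 40*24 = 14
  bit 4 = 0: r = r^2 mod 43 = 14^2 = 24
  -> s = B^a = 24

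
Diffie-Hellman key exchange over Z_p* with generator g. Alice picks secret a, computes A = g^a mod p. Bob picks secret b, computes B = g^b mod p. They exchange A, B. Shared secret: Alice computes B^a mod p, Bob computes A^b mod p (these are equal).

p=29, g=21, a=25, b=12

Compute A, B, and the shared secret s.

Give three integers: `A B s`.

Answer: 3 24 16

Derivation:
A = 21^25 mod 29  (bits of 25 = 11001)
  bit 0 = 1: r = r^2 * 21 mod 29 = 1^2 * 21 = 1*21 = 21
  bit 1 = 1: r = r^2 * 21 mod 29 = 21^2 * 21 = 6*21 = 10
  bit 2 = 0: r = r^2 mod 29 = 10^2 = 13
  bit 3 = 0: r = r^2 mod 29 = 13^2 = 24
  bit 4 = 1: r = r^2 * 21 mod 29 = 24^2 * 21 = 25*21 = 3
  -> A = 3
B = 21^12 mod 29  (bits of 12 = 1100)
  bit 0 = 1: r = r^2 * 21 mod 29 = 1^2 * 21 = 1*21 = 21
  bit 1 = 1: r = r^2 * 21 mod 29 = 21^2 * 21 = 6*21 = 10
  bit 2 = 0: r = r^2 mod 29 = 10^2 = 13
  bit 3 = 0: r = r^2 mod 29 = 13^2 = 24
  -> B = 24
s = B^a = 24^25 mod 29  (bits of 25 = 11001)
  bit 0 = 1: r = r^2 * 24 mod 29 = 1^2 * 24 = 1*24 = 24
  bit 1 = 1: r = r^2 * 24 mod 29 = 24^2 * 24 = 25*24 = 20
  bit 2 = 0: r = r^2 mod 29 = 20^2 = 23
  bit 3 = 0: r = r^2 mod 29 = 23^2 = 7
  bit 4 = 1: r = r^2 * 24 mod 29 = 7^2 * 24 = 20*24 = 16
  -> s = B^a = 16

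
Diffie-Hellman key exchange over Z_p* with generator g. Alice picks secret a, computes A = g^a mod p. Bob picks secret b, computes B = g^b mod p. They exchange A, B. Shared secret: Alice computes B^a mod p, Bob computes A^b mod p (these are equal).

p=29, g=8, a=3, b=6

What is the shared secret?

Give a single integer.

A = 8^3 mod 29  (bits of 3 = 11)
  bit 0 = 1: r = r^2 * 8 mod 29 = 1^2 * 8 = 1*8 = 8
  bit 1 = 1: r = r^2 * 8 mod 29 = 8^2 * 8 = 6*8 = 19
  -> A = 19
B = 8^6 mod 29  (bits of 6 = 110)
  bit 0 = 1: r = r^2 * 8 mod 29 = 1^2 * 8 = 1*8 = 8
  bit 1 = 1: r = r^2 * 8 mod 29 = 8^2 * 8 = 6*8 = 19
  bit 2 = 0: r = r^2 mod 29 = 19^2 = 13
  -> B = 13
s = B^a = 13^3 mod 29  (bits of 3 = 11)
  bit 0 = 1: r = r^2 * 13 mod 29 = 1^2 * 13 = 1*13 = 13
  bit 1 = 1: r = r^2 * 13 mod 29 = 13^2 * 13 = 24*13 = 22
  -> s = B^a = 22

Answer: 22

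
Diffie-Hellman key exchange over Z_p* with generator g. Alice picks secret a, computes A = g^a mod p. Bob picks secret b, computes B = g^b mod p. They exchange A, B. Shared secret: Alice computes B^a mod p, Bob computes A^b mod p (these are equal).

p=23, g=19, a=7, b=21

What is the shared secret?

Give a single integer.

Answer: 20

Derivation:
A = 19^7 mod 23  (bits of 7 = 111)
  bit 0 = 1: r = r^2 * 19 mod 23 = 1^2 * 19 = 1*19 = 19
  bit 1 = 1: r = r^2 * 19 mod 23 = 19^2 * 19 = 16*19 = 5
  bit 2 = 1: r = r^2 * 19 mod 23 = 5^2 * 19 = 2*19 = 15
  -> A = 15
B = 19^21 mod 23  (bits of 21 = 10101)
  bit 0 = 1: r = r^2 * 19 mod 23 = 1^2 * 19 = 1*19 = 19
  bit 1 = 0: r = r^2 mod 23 = 19^2 = 16
  bit 2 = 1: r = r^2 * 19 mod 23 = 16^2 * 19 = 3*19 = 11
  bit 3 = 0: r = r^2 mod 23 = 11^2 = 6
  bit 4 = 1: r = r^2 * 19 mod 23 = 6^2 * 19 = 13*19 = 17
  -> B = 17
s = B^a = 17^7 mod 23  (bits of 7 = 111)
  bit 0 = 1: r = r^2 * 17 mod 23 = 1^2 * 17 = 1*17 = 17
  bit 1 = 1: r = r^2 * 17 mod 23 = 17^2 * 17 = 13*17 = 14
  bit 2 = 1: r = r^2 * 17 mod 23 = 14^2 * 17 = 12*17 = 20
  -> s = B^a = 20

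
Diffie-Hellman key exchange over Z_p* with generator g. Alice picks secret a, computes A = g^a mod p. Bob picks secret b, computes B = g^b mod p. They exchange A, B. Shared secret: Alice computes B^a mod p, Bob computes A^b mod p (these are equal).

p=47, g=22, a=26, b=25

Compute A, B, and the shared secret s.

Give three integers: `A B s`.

Answer: 21 33 18

Derivation:
A = 22^26 mod 47  (bits of 26 = 11010)
  bit 0 = 1: r = r^2 * 22 mod 47 = 1^2 * 22 = 1*22 = 22
  bit 1 = 1: r = r^2 * 22 mod 47 = 22^2 * 22 = 14*22 = 26
  bit 2 = 0: r = r^2 mod 47 = 26^2 = 18
  bit 3 = 1: r = r^2 * 22 mod 47 = 18^2 * 22 = 42*22 = 31
  bit 4 = 0: r = r^2 mod 47 = 31^2 = 21
  -> A = 21
B = 22^25 mod 47  (bits of 25 = 11001)
  bit 0 = 1: r = r^2 * 22 mod 47 = 1^2 * 22 = 1*22 = 22
  bit 1 = 1: r = r^2 * 22 mod 47 = 22^2 * 22 = 14*22 = 26
  bit 2 = 0: r = r^2 mod 47 = 26^2 = 18
  bit 3 = 0: r = r^2 mod 47 = 18^2 = 42
  bit 4 = 1: r = r^2 * 22 mod 47 = 42^2 * 22 = 25*22 = 33
  -> B = 33
s = B^a = 33^26 mod 47  (bits of 26 = 11010)
  bit 0 = 1: r = r^2 * 33 mod 47 = 1^2 * 33 = 1*33 = 33
  bit 1 = 1: r = r^2 * 33 mod 47 = 33^2 * 33 = 8*33 = 29
  bit 2 = 0: r = r^2 mod 47 = 29^2 = 42
  bit 3 = 1: r = r^2 * 33 mod 47 = 42^2 * 33 = 25*33 = 26
  bit 4 = 0: r = r^2 mod 47 = 26^2 = 18
  -> s = B^a = 18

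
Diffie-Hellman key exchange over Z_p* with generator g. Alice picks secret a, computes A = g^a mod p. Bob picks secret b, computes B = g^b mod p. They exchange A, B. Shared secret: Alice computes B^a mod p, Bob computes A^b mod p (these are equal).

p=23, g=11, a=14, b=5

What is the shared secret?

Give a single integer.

A = 11^14 mod 23  (bits of 14 = 1110)
  bit 0 = 1: r = r^2 * 11 mod 23 = 1^2 * 11 = 1*11 = 11
  bit 1 = 1: r = r^2 * 11 mod 23 = 11^2 * 11 = 6*11 = 20
  bit 2 = 1: r = r^2 * 11 mod 23 = 20^2 * 11 = 9*11 = 7
  bit 3 = 0: r = r^2 mod 23 = 7^2 = 3
  -> A = 3
B = 11^5 mod 23  (bits of 5 = 101)
  bit 0 = 1: r = r^2 * 11 mod 23 = 1^2 * 11 = 1*11 = 11
  bit 1 = 0: r = r^2 mod 23 = 11^2 = 6
  bit 2 = 1: r = r^2 * 11 mod 23 = 6^2 * 11 = 13*11 = 5
  -> B = 5
s = B^a = 5^14 mod 23  (bits of 14 = 1110)
  bit 0 = 1: r = r^2 * 5 mod 23 = 1^2 * 5 = 1*5 = 5
  bit 1 = 1: r = r^2 * 5 mod 23 = 5^2 * 5 = 2*5 = 10
  bit 2 = 1: r = r^2 * 5 mod 23 = 10^2 * 5 = 8*5 = 17
  bit 3 = 0: r = r^2 mod 23 = 17^2 = 13
  -> s = B^a = 13

Answer: 13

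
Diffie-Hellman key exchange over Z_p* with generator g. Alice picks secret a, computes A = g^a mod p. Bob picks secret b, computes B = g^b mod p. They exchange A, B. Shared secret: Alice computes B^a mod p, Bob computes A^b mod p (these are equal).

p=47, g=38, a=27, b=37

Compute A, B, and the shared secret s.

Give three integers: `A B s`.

Answer: 19 39 40

Derivation:
A = 38^27 mod 47  (bits of 27 = 11011)
  bit 0 = 1: r = r^2 * 38 mod 47 = 1^2 * 38 = 1*38 = 38
  bit 1 = 1: r = r^2 * 38 mod 47 = 38^2 * 38 = 34*38 = 23
  bit 2 = 0: r = r^2 mod 47 = 23^2 = 12
  bit 3 = 1: r = r^2 * 38 mod 47 = 12^2 * 38 = 3*38 = 20
  bit 4 = 1: r = r^2 * 38 mod 47 = 20^2 * 38 = 24*38 = 19
  -> A = 19
B = 38^37 mod 47  (bits of 37 = 100101)
  bit 0 = 1: r = r^2 * 38 mod 47 = 1^2 * 38 = 1*38 = 38
  bit 1 = 0: r = r^2 mod 47 = 38^2 = 34
  bit 2 = 0: r = r^2 mod 47 = 34^2 = 28
  bit 3 = 1: r = r^2 * 38 mod 47 = 28^2 * 38 = 32*38 = 41
  bit 4 = 0: r = r^2 mod 47 = 41^2 = 36
  bit 5 = 1: r = r^2 * 38 mod 47 = 36^2 * 38 = 27*38 = 39
  -> B = 39
s = B^a = 39^27 mod 47  (bits of 27 = 11011)
  bit 0 = 1: r = r^2 * 39 mod 47 = 1^2 * 39 = 1*39 = 39
  bit 1 = 1: r = r^2 * 39 mod 47 = 39^2 * 39 = 17*39 = 5
  bit 2 = 0: r = r^2 mod 47 = 5^2 = 25
  bit 3 = 1: r = r^2 * 39 mod 47 = 25^2 * 39 = 14*39 = 29
  bit 4 = 1: r = r^2 * 39 mod 47 = 29^2 * 39 = 42*39 = 40
  -> s = B^a = 40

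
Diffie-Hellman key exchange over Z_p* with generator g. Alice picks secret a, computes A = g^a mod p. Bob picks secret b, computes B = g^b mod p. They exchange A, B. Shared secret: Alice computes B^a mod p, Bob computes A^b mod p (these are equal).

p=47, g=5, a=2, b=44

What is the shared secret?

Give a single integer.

A = 5^2 mod 47  (bits of 2 = 10)
  bit 0 = 1: r = r^2 * 5 mod 47 = 1^2 * 5 = 1*5 = 5
  bit 1 = 0: r = r^2 mod 47 = 5^2 = 25
  -> A = 25
B = 5^44 mod 47  (bits of 44 = 101100)
  bit 0 = 1: r = r^2 * 5 mod 47 = 1^2 * 5 = 1*5 = 5
  bit 1 = 0: r = r^2 mod 47 = 5^2 = 25
  bit 2 = 1: r = r^2 * 5 mod 47 = 25^2 * 5 = 14*5 = 23
  bit 3 = 1: r = r^2 * 5 mod 47 = 23^2 * 5 = 12*5 = 13
  bit 4 = 0: r = r^2 mod 47 = 13^2 = 28
  bit 5 = 0: r = r^2 mod 47 = 28^2 = 32
  -> B = 32
s = B^a = 32^2 mod 47  (bits of 2 = 10)
  bit 0 = 1: r = r^2 * 32 mod 47 = 1^2 * 32 = 1*32 = 32
  bit 1 = 0: r = r^2 mod 47 = 32^2 = 37
  -> s = B^a = 37

Answer: 37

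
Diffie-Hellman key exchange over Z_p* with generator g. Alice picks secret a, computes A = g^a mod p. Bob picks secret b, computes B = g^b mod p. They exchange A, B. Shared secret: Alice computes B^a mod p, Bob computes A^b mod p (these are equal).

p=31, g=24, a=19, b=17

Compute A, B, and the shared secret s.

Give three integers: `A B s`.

A = 24^19 mod 31  (bits of 19 = 10011)
  bit 0 = 1: r = r^2 * 24 mod 31 = 1^2 * 24 = 1*24 = 24
  bit 1 = 0: r = r^2 mod 31 = 24^2 = 18
  bit 2 = 0: r = r^2 mod 31 = 18^2 = 14
  bit 3 = 1: r = r^2 * 24 mod 31 = 14^2 * 24 = 10*24 = 23
  bit 4 = 1: r = r^2 * 24 mod 31 = 23^2 * 24 = 2*24 = 17
  -> A = 17
B = 24^17 mod 31  (bits of 17 = 10001)
  bit 0 = 1: r = r^2 * 24 mod 31 = 1^2 * 24 = 1*24 = 24
  bit 1 = 0: r = r^2 mod 31 = 24^2 = 18
  bit 2 = 0: r = r^2 mod 31 = 18^2 = 14
  bit 3 = 0: r = r^2 mod 31 = 14^2 = 10
  bit 4 = 1: r = r^2 * 24 mod 31 = 10^2 * 24 = 7*24 = 13
  -> B = 13
s = B^a = 13^19 mod 31  (bits of 19 = 10011)
  bit 0 = 1: r = r^2 * 13 mod 31 = 1^2 * 13 = 1*13 = 13
  bit 1 = 0: r = r^2 mod 31 = 13^2 = 14
  bit 2 = 0: r = r^2 mod 31 = 14^2 = 10
  bit 3 = 1: r = r^2 * 13 mod 31 = 10^2 * 13 = 7*13 = 29
  bit 4 = 1: r = r^2 * 13 mod 31 = 29^2 * 13 = 4*13 = 21
  -> s = B^a = 21

Answer: 17 13 21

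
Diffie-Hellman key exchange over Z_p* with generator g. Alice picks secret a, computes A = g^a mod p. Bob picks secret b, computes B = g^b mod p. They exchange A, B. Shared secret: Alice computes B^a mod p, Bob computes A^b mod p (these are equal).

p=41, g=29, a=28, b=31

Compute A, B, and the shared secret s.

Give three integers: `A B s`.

A = 29^28 mod 41  (bits of 28 = 11100)
  bit 0 = 1: r = r^2 * 29 mod 41 = 1^2 * 29 = 1*29 = 29
  bit 1 = 1: r = r^2 * 29 mod 41 = 29^2 * 29 = 21*29 = 35
  bit 2 = 1: r = r^2 * 29 mod 41 = 35^2 * 29 = 36*29 = 19
  bit 3 = 0: r = r^2 mod 41 = 19^2 = 33
  bit 4 = 0: r = r^2 mod 41 = 33^2 = 23
  -> A = 23
B = 29^31 mod 41  (bits of 31 = 11111)
  bit 0 = 1: r = r^2 * 29 mod 41 = 1^2 * 29 = 1*29 = 29
  bit 1 = 1: r = r^2 * 29 mod 41 = 29^2 * 29 = 21*29 = 35
  bit 2 = 1: r = r^2 * 29 mod 41 = 35^2 * 29 = 36*29 = 19
  bit 3 = 1: r = r^2 * 29 mod 41 = 19^2 * 29 = 33*29 = 14
  bit 4 = 1: r = r^2 * 29 mod 41 = 14^2 * 29 = 32*29 = 26
  -> B = 26
s = B^a = 26^28 mod 41  (bits of 28 = 11100)
  bit 0 = 1: r = r^2 * 26 mod 41 = 1^2 * 26 = 1*26 = 26
  bit 1 = 1: r = r^2 * 26 mod 41 = 26^2 * 26 = 20*26 = 28
  bit 2 = 1: r = r^2 * 26 mod 41 = 28^2 * 26 = 5*26 = 7
  bit 3 = 0: r = r^2 mod 41 = 7^2 = 8
  bit 4 = 0: r = r^2 mod 41 = 8^2 = 23
  -> s = B^a = 23

Answer: 23 26 23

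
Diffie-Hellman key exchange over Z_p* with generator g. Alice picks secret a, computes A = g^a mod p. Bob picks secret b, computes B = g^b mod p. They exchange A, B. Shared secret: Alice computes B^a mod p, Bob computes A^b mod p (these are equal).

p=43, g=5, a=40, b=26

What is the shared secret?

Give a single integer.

A = 5^40 mod 43  (bits of 40 = 101000)
  bit 0 = 1: r = r^2 * 5 mod 43 = 1^2 * 5 = 1*5 = 5
  bit 1 = 0: r = r^2 mod 43 = 5^2 = 25
  bit 2 = 1: r = r^2 * 5 mod 43 = 25^2 * 5 = 23*5 = 29
  bit 3 = 0: r = r^2 mod 43 = 29^2 = 24
  bit 4 = 0: r = r^2 mod 43 = 24^2 = 17
  bit 5 = 0: r = r^2 mod 43 = 17^2 = 31
  -> A = 31
B = 5^26 mod 43  (bits of 26 = 11010)
  bit 0 = 1: r = r^2 * 5 mod 43 = 1^2 * 5 = 1*5 = 5
  bit 1 = 1: r = r^2 * 5 mod 43 = 5^2 * 5 = 25*5 = 39
  bit 2 = 0: r = r^2 mod 43 = 39^2 = 16
  bit 3 = 1: r = r^2 * 5 mod 43 = 16^2 * 5 = 41*5 = 33
  bit 4 = 0: r = r^2 mod 43 = 33^2 = 14
  -> B = 14
s = B^a = 14^40 mod 43  (bits of 40 = 101000)
  bit 0 = 1: r = r^2 * 14 mod 43 = 1^2 * 14 = 1*14 = 14
  bit 1 = 0: r = r^2 mod 43 = 14^2 = 24
  bit 2 = 1: r = r^2 * 14 mod 43 = 24^2 * 14 = 17*14 = 23
  bit 3 = 0: r = r^2 mod 43 = 23^2 = 13
  bit 4 = 0: r = r^2 mod 43 = 13^2 = 40
  bit 5 = 0: r = r^2 mod 43 = 40^2 = 9
  -> s = B^a = 9

Answer: 9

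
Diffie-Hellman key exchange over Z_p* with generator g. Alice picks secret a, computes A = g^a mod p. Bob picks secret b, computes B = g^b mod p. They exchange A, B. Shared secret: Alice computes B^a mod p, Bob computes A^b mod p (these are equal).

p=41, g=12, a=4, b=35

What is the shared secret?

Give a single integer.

A = 12^4 mod 41  (bits of 4 = 100)
  bit 0 = 1: r = r^2 * 12 mod 41 = 1^2 * 12 = 1*12 = 12
  bit 1 = 0: r = r^2 mod 41 = 12^2 = 21
  bit 2 = 0: r = r^2 mod 41 = 21^2 = 31
  -> A = 31
B = 12^35 mod 41  (bits of 35 = 100011)
  bit 0 = 1: r = r^2 * 12 mod 41 = 1^2 * 12 = 1*12 = 12
  bit 1 = 0: r = r^2 mod 41 = 12^2 = 21
  bit 2 = 0: r = r^2 mod 41 = 21^2 = 31
  bit 3 = 0: r = r^2 mod 41 = 31^2 = 18
  bit 4 = 1: r = r^2 * 12 mod 41 = 18^2 * 12 = 37*12 = 34
  bit 5 = 1: r = r^2 * 12 mod 41 = 34^2 * 12 = 8*12 = 14
  -> B = 14
s = B^a = 14^4 mod 41  (bits of 4 = 100)
  bit 0 = 1: r = r^2 * 14 mod 41 = 1^2 * 14 = 1*14 = 14
  bit 1 = 0: r = r^2 mod 41 = 14^2 = 32
  bit 2 = 0: r = r^2 mod 41 = 32^2 = 40
  -> s = B^a = 40

Answer: 40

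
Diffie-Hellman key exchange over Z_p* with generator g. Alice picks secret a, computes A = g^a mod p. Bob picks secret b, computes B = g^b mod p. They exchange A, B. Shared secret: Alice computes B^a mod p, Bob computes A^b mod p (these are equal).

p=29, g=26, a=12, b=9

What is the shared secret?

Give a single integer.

Answer: 24

Derivation:
A = 26^12 mod 29  (bits of 12 = 1100)
  bit 0 = 1: r = r^2 * 26 mod 29 = 1^2 * 26 = 1*26 = 26
  bit 1 = 1: r = r^2 * 26 mod 29 = 26^2 * 26 = 9*26 = 2
  bit 2 = 0: r = r^2 mod 29 = 2^2 = 4
  bit 3 = 0: r = r^2 mod 29 = 4^2 = 16
  -> A = 16
B = 26^9 mod 29  (bits of 9 = 1001)
  bit 0 = 1: r = r^2 * 26 mod 29 = 1^2 * 26 = 1*26 = 26
  bit 1 = 0: r = r^2 mod 29 = 26^2 = 9
  bit 2 = 0: r = r^2 mod 29 = 9^2 = 23
  bit 3 = 1: r = r^2 * 26 mod 29 = 23^2 * 26 = 7*26 = 8
  -> B = 8
s = B^a = 8^12 mod 29  (bits of 12 = 1100)
  bit 0 = 1: r = r^2 * 8 mod 29 = 1^2 * 8 = 1*8 = 8
  bit 1 = 1: r = r^2 * 8 mod 29 = 8^2 * 8 = 6*8 = 19
  bit 2 = 0: r = r^2 mod 29 = 19^2 = 13
  bit 3 = 0: r = r^2 mod 29 = 13^2 = 24
  -> s = B^a = 24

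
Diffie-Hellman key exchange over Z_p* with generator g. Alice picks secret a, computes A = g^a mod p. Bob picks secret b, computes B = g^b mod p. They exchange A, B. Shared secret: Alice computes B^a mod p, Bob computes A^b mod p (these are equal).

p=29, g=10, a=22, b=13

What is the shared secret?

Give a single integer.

A = 10^22 mod 29  (bits of 22 = 10110)
  bit 0 = 1: r = r^2 * 10 mod 29 = 1^2 * 10 = 1*10 = 10
  bit 1 = 0: r = r^2 mod 29 = 10^2 = 13
  bit 2 = 1: r = r^2 * 10 mod 29 = 13^2 * 10 = 24*10 = 8
  bit 3 = 1: r = r^2 * 10 mod 29 = 8^2 * 10 = 6*10 = 2
  bit 4 = 0: r = r^2 mod 29 = 2^2 = 4
  -> A = 4
B = 10^13 mod 29  (bits of 13 = 1101)
  bit 0 = 1: r = r^2 * 10 mod 29 = 1^2 * 10 = 1*10 = 10
  bit 1 = 1: r = r^2 * 10 mod 29 = 10^2 * 10 = 13*10 = 14
  bit 2 = 0: r = r^2 mod 29 = 14^2 = 22
  bit 3 = 1: r = r^2 * 10 mod 29 = 22^2 * 10 = 20*10 = 26
  -> B = 26
s = B^a = 26^22 mod 29  (bits of 22 = 10110)
  bit 0 = 1: r = r^2 * 26 mod 29 = 1^2 * 26 = 1*26 = 26
  bit 1 = 0: r = r^2 mod 29 = 26^2 = 9
  bit 2 = 1: r = r^2 * 26 mod 29 = 9^2 * 26 = 23*26 = 18
  bit 3 = 1: r = r^2 * 26 mod 29 = 18^2 * 26 = 5*26 = 14
  bit 4 = 0: r = r^2 mod 29 = 14^2 = 22
  -> s = B^a = 22

Answer: 22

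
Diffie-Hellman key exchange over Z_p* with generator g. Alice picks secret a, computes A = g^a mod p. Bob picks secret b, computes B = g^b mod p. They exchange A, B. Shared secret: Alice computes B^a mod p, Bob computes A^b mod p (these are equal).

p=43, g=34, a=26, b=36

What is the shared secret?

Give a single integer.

A = 34^26 mod 43  (bits of 26 = 11010)
  bit 0 = 1: r = r^2 * 34 mod 43 = 1^2 * 34 = 1*34 = 34
  bit 1 = 1: r = r^2 * 34 mod 43 = 34^2 * 34 = 38*34 = 2
  bit 2 = 0: r = r^2 mod 43 = 2^2 = 4
  bit 3 = 1: r = r^2 * 34 mod 43 = 4^2 * 34 = 16*34 = 28
  bit 4 = 0: r = r^2 mod 43 = 28^2 = 10
  -> A = 10
B = 34^36 mod 43  (bits of 36 = 100100)
  bit 0 = 1: r = r^2 * 34 mod 43 = 1^2 * 34 = 1*34 = 34
  bit 1 = 0: r = r^2 mod 43 = 34^2 = 38
  bit 2 = 0: r = r^2 mod 43 = 38^2 = 25
  bit 3 = 1: r = r^2 * 34 mod 43 = 25^2 * 34 = 23*34 = 8
  bit 4 = 0: r = r^2 mod 43 = 8^2 = 21
  bit 5 = 0: r = r^2 mod 43 = 21^2 = 11
  -> B = 11
s = B^a = 11^26 mod 43  (bits of 26 = 11010)
  bit 0 = 1: r = r^2 * 11 mod 43 = 1^2 * 11 = 1*11 = 11
  bit 1 = 1: r = r^2 * 11 mod 43 = 11^2 * 11 = 35*11 = 41
  bit 2 = 0: r = r^2 mod 43 = 41^2 = 4
  bit 3 = 1: r = r^2 * 11 mod 43 = 4^2 * 11 = 16*11 = 4
  bit 4 = 0: r = r^2 mod 43 = 4^2 = 16
  -> s = B^a = 16

Answer: 16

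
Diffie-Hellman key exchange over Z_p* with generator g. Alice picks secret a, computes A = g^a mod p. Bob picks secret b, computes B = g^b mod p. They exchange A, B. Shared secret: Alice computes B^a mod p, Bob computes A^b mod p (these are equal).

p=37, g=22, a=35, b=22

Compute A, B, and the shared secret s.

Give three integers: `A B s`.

Answer: 32 28 4

Derivation:
A = 22^35 mod 37  (bits of 35 = 100011)
  bit 0 = 1: r = r^2 * 22 mod 37 = 1^2 * 22 = 1*22 = 22
  bit 1 = 0: r = r^2 mod 37 = 22^2 = 3
  bit 2 = 0: r = r^2 mod 37 = 3^2 = 9
  bit 3 = 0: r = r^2 mod 37 = 9^2 = 7
  bit 4 = 1: r = r^2 * 22 mod 37 = 7^2 * 22 = 12*22 = 5
  bit 5 = 1: r = r^2 * 22 mod 37 = 5^2 * 22 = 25*22 = 32
  -> A = 32
B = 22^22 mod 37  (bits of 22 = 10110)
  bit 0 = 1: r = r^2 * 22 mod 37 = 1^2 * 22 = 1*22 = 22
  bit 1 = 0: r = r^2 mod 37 = 22^2 = 3
  bit 2 = 1: r = r^2 * 22 mod 37 = 3^2 * 22 = 9*22 = 13
  bit 3 = 1: r = r^2 * 22 mod 37 = 13^2 * 22 = 21*22 = 18
  bit 4 = 0: r = r^2 mod 37 = 18^2 = 28
  -> B = 28
s = B^a = 28^35 mod 37  (bits of 35 = 100011)
  bit 0 = 1: r = r^2 * 28 mod 37 = 1^2 * 28 = 1*28 = 28
  bit 1 = 0: r = r^2 mod 37 = 28^2 = 7
  bit 2 = 0: r = r^2 mod 37 = 7^2 = 12
  bit 3 = 0: r = r^2 mod 37 = 12^2 = 33
  bit 4 = 1: r = r^2 * 28 mod 37 = 33^2 * 28 = 16*28 = 4
  bit 5 = 1: r = r^2 * 28 mod 37 = 4^2 * 28 = 16*28 = 4
  -> s = B^a = 4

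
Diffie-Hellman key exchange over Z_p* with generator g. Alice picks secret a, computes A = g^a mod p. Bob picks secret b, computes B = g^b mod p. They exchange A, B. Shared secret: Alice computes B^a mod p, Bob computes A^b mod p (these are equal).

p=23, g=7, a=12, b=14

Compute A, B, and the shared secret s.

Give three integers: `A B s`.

A = 7^12 mod 23  (bits of 12 = 1100)
  bit 0 = 1: r = r^2 * 7 mod 23 = 1^2 * 7 = 1*7 = 7
  bit 1 = 1: r = r^2 * 7 mod 23 = 7^2 * 7 = 3*7 = 21
  bit 2 = 0: r = r^2 mod 23 = 21^2 = 4
  bit 3 = 0: r = r^2 mod 23 = 4^2 = 16
  -> A = 16
B = 7^14 mod 23  (bits of 14 = 1110)
  bit 0 = 1: r = r^2 * 7 mod 23 = 1^2 * 7 = 1*7 = 7
  bit 1 = 1: r = r^2 * 7 mod 23 = 7^2 * 7 = 3*7 = 21
  bit 2 = 1: r = r^2 * 7 mod 23 = 21^2 * 7 = 4*7 = 5
  bit 3 = 0: r = r^2 mod 23 = 5^2 = 2
  -> B = 2
s = B^a = 2^12 mod 23  (bits of 12 = 1100)
  bit 0 = 1: r = r^2 * 2 mod 23 = 1^2 * 2 = 1*2 = 2
  bit 1 = 1: r = r^2 * 2 mod 23 = 2^2 * 2 = 4*2 = 8
  bit 2 = 0: r = r^2 mod 23 = 8^2 = 18
  bit 3 = 0: r = r^2 mod 23 = 18^2 = 2
  -> s = B^a = 2

Answer: 16 2 2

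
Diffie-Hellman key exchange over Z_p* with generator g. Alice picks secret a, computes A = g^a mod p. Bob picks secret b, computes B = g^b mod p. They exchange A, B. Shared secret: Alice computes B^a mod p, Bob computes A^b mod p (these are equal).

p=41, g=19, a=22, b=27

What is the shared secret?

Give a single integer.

Answer: 2

Derivation:
A = 19^22 mod 41  (bits of 22 = 10110)
  bit 0 = 1: r = r^2 * 19 mod 41 = 1^2 * 19 = 1*19 = 19
  bit 1 = 0: r = r^2 mod 41 = 19^2 = 33
  bit 2 = 1: r = r^2 * 19 mod 41 = 33^2 * 19 = 23*19 = 27
  bit 3 = 1: r = r^2 * 19 mod 41 = 27^2 * 19 = 32*19 = 34
  bit 4 = 0: r = r^2 mod 41 = 34^2 = 8
  -> A = 8
B = 19^27 mod 41  (bits of 27 = 11011)
  bit 0 = 1: r = r^2 * 19 mod 41 = 1^2 * 19 = 1*19 = 19
  bit 1 = 1: r = r^2 * 19 mod 41 = 19^2 * 19 = 33*19 = 12
  bit 2 = 0: r = r^2 mod 41 = 12^2 = 21
  bit 3 = 1: r = r^2 * 19 mod 41 = 21^2 * 19 = 31*19 = 15
  bit 4 = 1: r = r^2 * 19 mod 41 = 15^2 * 19 = 20*19 = 11
  -> B = 11
s = B^a = 11^22 mod 41  (bits of 22 = 10110)
  bit 0 = 1: r = r^2 * 11 mod 41 = 1^2 * 11 = 1*11 = 11
  bit 1 = 0: r = r^2 mod 41 = 11^2 = 39
  bit 2 = 1: r = r^2 * 11 mod 41 = 39^2 * 11 = 4*11 = 3
  bit 3 = 1: r = r^2 * 11 mod 41 = 3^2 * 11 = 9*11 = 17
  bit 4 = 0: r = r^2 mod 41 = 17^2 = 2
  -> s = B^a = 2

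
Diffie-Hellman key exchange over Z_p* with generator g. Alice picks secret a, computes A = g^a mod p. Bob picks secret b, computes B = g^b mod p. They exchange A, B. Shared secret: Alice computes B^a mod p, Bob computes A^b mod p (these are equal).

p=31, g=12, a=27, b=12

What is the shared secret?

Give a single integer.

A = 12^27 mod 31  (bits of 27 = 11011)
  bit 0 = 1: r = r^2 * 12 mod 31 = 1^2 * 12 = 1*12 = 12
  bit 1 = 1: r = r^2 * 12 mod 31 = 12^2 * 12 = 20*12 = 23
  bit 2 = 0: r = r^2 mod 31 = 23^2 = 2
  bit 3 = 1: r = r^2 * 12 mod 31 = 2^2 * 12 = 4*12 = 17
  bit 4 = 1: r = r^2 * 12 mod 31 = 17^2 * 12 = 10*12 = 27
  -> A = 27
B = 12^12 mod 31  (bits of 12 = 1100)
  bit 0 = 1: r = r^2 * 12 mod 31 = 1^2 * 12 = 1*12 = 12
  bit 1 = 1: r = r^2 * 12 mod 31 = 12^2 * 12 = 20*12 = 23
  bit 2 = 0: r = r^2 mod 31 = 23^2 = 2
  bit 3 = 0: r = r^2 mod 31 = 2^2 = 4
  -> B = 4
s = B^a = 4^27 mod 31  (bits of 27 = 11011)
  bit 0 = 1: r = r^2 * 4 mod 31 = 1^2 * 4 = 1*4 = 4
  bit 1 = 1: r = r^2 * 4 mod 31 = 4^2 * 4 = 16*4 = 2
  bit 2 = 0: r = r^2 mod 31 = 2^2 = 4
  bit 3 = 1: r = r^2 * 4 mod 31 = 4^2 * 4 = 16*4 = 2
  bit 4 = 1: r = r^2 * 4 mod 31 = 2^2 * 4 = 4*4 = 16
  -> s = B^a = 16

Answer: 16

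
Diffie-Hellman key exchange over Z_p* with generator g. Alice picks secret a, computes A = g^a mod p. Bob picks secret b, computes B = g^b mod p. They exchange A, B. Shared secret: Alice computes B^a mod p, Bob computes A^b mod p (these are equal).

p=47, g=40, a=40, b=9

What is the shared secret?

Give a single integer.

Answer: 3

Derivation:
A = 40^40 mod 47  (bits of 40 = 101000)
  bit 0 = 1: r = r^2 * 40 mod 47 = 1^2 * 40 = 1*40 = 40
  bit 1 = 0: r = r^2 mod 47 = 40^2 = 2
  bit 2 = 1: r = r^2 * 40 mod 47 = 2^2 * 40 = 4*40 = 19
  bit 3 = 0: r = r^2 mod 47 = 19^2 = 32
  bit 4 = 0: r = r^2 mod 47 = 32^2 = 37
  bit 5 = 0: r = r^2 mod 47 = 37^2 = 6
  -> A = 6
B = 40^9 mod 47  (bits of 9 = 1001)
  bit 0 = 1: r = r^2 * 40 mod 47 = 1^2 * 40 = 1*40 = 40
  bit 1 = 0: r = r^2 mod 47 = 40^2 = 2
  bit 2 = 0: r = r^2 mod 47 = 2^2 = 4
  bit 3 = 1: r = r^2 * 40 mod 47 = 4^2 * 40 = 16*40 = 29
  -> B = 29
s = B^a = 29^40 mod 47  (bits of 40 = 101000)
  bit 0 = 1: r = r^2 * 29 mod 47 = 1^2 * 29 = 1*29 = 29
  bit 1 = 0: r = r^2 mod 47 = 29^2 = 42
  bit 2 = 1: r = r^2 * 29 mod 47 = 42^2 * 29 = 25*29 = 20
  bit 3 = 0: r = r^2 mod 47 = 20^2 = 24
  bit 4 = 0: r = r^2 mod 47 = 24^2 = 12
  bit 5 = 0: r = r^2 mod 47 = 12^2 = 3
  -> s = B^a = 3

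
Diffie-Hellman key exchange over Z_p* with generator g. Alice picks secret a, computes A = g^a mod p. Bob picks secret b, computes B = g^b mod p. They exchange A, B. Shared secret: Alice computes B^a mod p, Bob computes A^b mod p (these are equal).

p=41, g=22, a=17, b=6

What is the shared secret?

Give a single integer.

Answer: 8

Derivation:
A = 22^17 mod 41  (bits of 17 = 10001)
  bit 0 = 1: r = r^2 * 22 mod 41 = 1^2 * 22 = 1*22 = 22
  bit 1 = 0: r = r^2 mod 41 = 22^2 = 33
  bit 2 = 0: r = r^2 mod 41 = 33^2 = 23
  bit 3 = 0: r = r^2 mod 41 = 23^2 = 37
  bit 4 = 1: r = r^2 * 22 mod 41 = 37^2 * 22 = 16*22 = 24
  -> A = 24
B = 22^6 mod 41  (bits of 6 = 110)
  bit 0 = 1: r = r^2 * 22 mod 41 = 1^2 * 22 = 1*22 = 22
  bit 1 = 1: r = r^2 * 22 mod 41 = 22^2 * 22 = 33*22 = 29
  bit 2 = 0: r = r^2 mod 41 = 29^2 = 21
  -> B = 21
s = B^a = 21^17 mod 41  (bits of 17 = 10001)
  bit 0 = 1: r = r^2 * 21 mod 41 = 1^2 * 21 = 1*21 = 21
  bit 1 = 0: r = r^2 mod 41 = 21^2 = 31
  bit 2 = 0: r = r^2 mod 41 = 31^2 = 18
  bit 3 = 0: r = r^2 mod 41 = 18^2 = 37
  bit 4 = 1: r = r^2 * 21 mod 41 = 37^2 * 21 = 16*21 = 8
  -> s = B^a = 8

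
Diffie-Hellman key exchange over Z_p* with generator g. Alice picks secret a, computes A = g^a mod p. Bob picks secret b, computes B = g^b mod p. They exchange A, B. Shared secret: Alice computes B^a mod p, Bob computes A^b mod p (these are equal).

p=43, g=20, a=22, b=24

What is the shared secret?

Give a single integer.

Answer: 41

Derivation:
A = 20^22 mod 43  (bits of 22 = 10110)
  bit 0 = 1: r = r^2 * 20 mod 43 = 1^2 * 20 = 1*20 = 20
  bit 1 = 0: r = r^2 mod 43 = 20^2 = 13
  bit 2 = 1: r = r^2 * 20 mod 43 = 13^2 * 20 = 40*20 = 26
  bit 3 = 1: r = r^2 * 20 mod 43 = 26^2 * 20 = 31*20 = 18
  bit 4 = 0: r = r^2 mod 43 = 18^2 = 23
  -> A = 23
B = 20^24 mod 43  (bits of 24 = 11000)
  bit 0 = 1: r = r^2 * 20 mod 43 = 1^2 * 20 = 1*20 = 20
  bit 1 = 1: r = r^2 * 20 mod 43 = 20^2 * 20 = 13*20 = 2
  bit 2 = 0: r = r^2 mod 43 = 2^2 = 4
  bit 3 = 0: r = r^2 mod 43 = 4^2 = 16
  bit 4 = 0: r = r^2 mod 43 = 16^2 = 41
  -> B = 41
s = B^a = 41^22 mod 43  (bits of 22 = 10110)
  bit 0 = 1: r = r^2 * 41 mod 43 = 1^2 * 41 = 1*41 = 41
  bit 1 = 0: r = r^2 mod 43 = 41^2 = 4
  bit 2 = 1: r = r^2 * 41 mod 43 = 4^2 * 41 = 16*41 = 11
  bit 3 = 1: r = r^2 * 41 mod 43 = 11^2 * 41 = 35*41 = 16
  bit 4 = 0: r = r^2 mod 43 = 16^2 = 41
  -> s = B^a = 41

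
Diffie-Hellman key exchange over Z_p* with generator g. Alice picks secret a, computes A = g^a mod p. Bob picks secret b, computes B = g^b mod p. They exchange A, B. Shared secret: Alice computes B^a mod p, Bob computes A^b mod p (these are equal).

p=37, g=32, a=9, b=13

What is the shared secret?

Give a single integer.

Answer: 31

Derivation:
A = 32^9 mod 37  (bits of 9 = 1001)
  bit 0 = 1: r = r^2 * 32 mod 37 = 1^2 * 32 = 1*32 = 32
  bit 1 = 0: r = r^2 mod 37 = 32^2 = 25
  bit 2 = 0: r = r^2 mod 37 = 25^2 = 33
  bit 3 = 1: r = r^2 * 32 mod 37 = 33^2 * 32 = 16*32 = 31
  -> A = 31
B = 32^13 mod 37  (bits of 13 = 1101)
  bit 0 = 1: r = r^2 * 32 mod 37 = 1^2 * 32 = 1*32 = 32
  bit 1 = 1: r = r^2 * 32 mod 37 = 32^2 * 32 = 25*32 = 23
  bit 2 = 0: r = r^2 mod 37 = 23^2 = 11
  bit 3 = 1: r = r^2 * 32 mod 37 = 11^2 * 32 = 10*32 = 24
  -> B = 24
s = B^a = 24^9 mod 37  (bits of 9 = 1001)
  bit 0 = 1: r = r^2 * 24 mod 37 = 1^2 * 24 = 1*24 = 24
  bit 1 = 0: r = r^2 mod 37 = 24^2 = 21
  bit 2 = 0: r = r^2 mod 37 = 21^2 = 34
  bit 3 = 1: r = r^2 * 24 mod 37 = 34^2 * 24 = 9*24 = 31
  -> s = B^a = 31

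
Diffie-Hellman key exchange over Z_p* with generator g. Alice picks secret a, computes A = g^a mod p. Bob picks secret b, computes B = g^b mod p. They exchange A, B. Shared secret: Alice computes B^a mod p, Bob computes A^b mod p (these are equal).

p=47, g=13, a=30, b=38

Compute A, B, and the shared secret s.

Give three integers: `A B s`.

A = 13^30 mod 47  (bits of 30 = 11110)
  bit 0 = 1: r = r^2 * 13 mod 47 = 1^2 * 13 = 1*13 = 13
  bit 1 = 1: r = r^2 * 13 mod 47 = 13^2 * 13 = 28*13 = 35
  bit 2 = 1: r = r^2 * 13 mod 47 = 35^2 * 13 = 3*13 = 39
  bit 3 = 1: r = r^2 * 13 mod 47 = 39^2 * 13 = 17*13 = 33
  bit 4 = 0: r = r^2 mod 47 = 33^2 = 8
  -> A = 8
B = 13^38 mod 47  (bits of 38 = 100110)
  bit 0 = 1: r = r^2 * 13 mod 47 = 1^2 * 13 = 1*13 = 13
  bit 1 = 0: r = r^2 mod 47 = 13^2 = 28
  bit 2 = 0: r = r^2 mod 47 = 28^2 = 32
  bit 3 = 1: r = r^2 * 13 mod 47 = 32^2 * 13 = 37*13 = 11
  bit 4 = 1: r = r^2 * 13 mod 47 = 11^2 * 13 = 27*13 = 22
  bit 5 = 0: r = r^2 mod 47 = 22^2 = 14
  -> B = 14
s = B^a = 14^30 mod 47  (bits of 30 = 11110)
  bit 0 = 1: r = r^2 * 14 mod 47 = 1^2 * 14 = 1*14 = 14
  bit 1 = 1: r = r^2 * 14 mod 47 = 14^2 * 14 = 8*14 = 18
  bit 2 = 1: r = r^2 * 14 mod 47 = 18^2 * 14 = 42*14 = 24
  bit 3 = 1: r = r^2 * 14 mod 47 = 24^2 * 14 = 12*14 = 27
  bit 4 = 0: r = r^2 mod 47 = 27^2 = 24
  -> s = B^a = 24

Answer: 8 14 24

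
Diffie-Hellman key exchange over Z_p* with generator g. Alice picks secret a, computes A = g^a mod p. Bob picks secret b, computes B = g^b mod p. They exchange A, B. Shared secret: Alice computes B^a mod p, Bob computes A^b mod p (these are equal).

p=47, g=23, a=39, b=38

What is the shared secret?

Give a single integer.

A = 23^39 mod 47  (bits of 39 = 100111)
  bit 0 = 1: r = r^2 * 23 mod 47 = 1^2 * 23 = 1*23 = 23
  bit 1 = 0: r = r^2 mod 47 = 23^2 = 12
  bit 2 = 0: r = r^2 mod 47 = 12^2 = 3
  bit 3 = 1: r = r^2 * 23 mod 47 = 3^2 * 23 = 9*23 = 19
  bit 4 = 1: r = r^2 * 23 mod 47 = 19^2 * 23 = 32*23 = 31
  bit 5 = 1: r = r^2 * 23 mod 47 = 31^2 * 23 = 21*23 = 13
  -> A = 13
B = 23^38 mod 47  (bits of 38 = 100110)
  bit 0 = 1: r = r^2 * 23 mod 47 = 1^2 * 23 = 1*23 = 23
  bit 1 = 0: r = r^2 mod 47 = 23^2 = 12
  bit 2 = 0: r = r^2 mod 47 = 12^2 = 3
  bit 3 = 1: r = r^2 * 23 mod 47 = 3^2 * 23 = 9*23 = 19
  bit 4 = 1: r = r^2 * 23 mod 47 = 19^2 * 23 = 32*23 = 31
  bit 5 = 0: r = r^2 mod 47 = 31^2 = 21
  -> B = 21
s = B^a = 21^39 mod 47  (bits of 39 = 100111)
  bit 0 = 1: r = r^2 * 21 mod 47 = 1^2 * 21 = 1*21 = 21
  bit 1 = 0: r = r^2 mod 47 = 21^2 = 18
  bit 2 = 0: r = r^2 mod 47 = 18^2 = 42
  bit 3 = 1: r = r^2 * 21 mod 47 = 42^2 * 21 = 25*21 = 8
  bit 4 = 1: r = r^2 * 21 mod 47 = 8^2 * 21 = 17*21 = 28
  bit 5 = 1: r = r^2 * 21 mod 47 = 28^2 * 21 = 32*21 = 14
  -> s = B^a = 14

Answer: 14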